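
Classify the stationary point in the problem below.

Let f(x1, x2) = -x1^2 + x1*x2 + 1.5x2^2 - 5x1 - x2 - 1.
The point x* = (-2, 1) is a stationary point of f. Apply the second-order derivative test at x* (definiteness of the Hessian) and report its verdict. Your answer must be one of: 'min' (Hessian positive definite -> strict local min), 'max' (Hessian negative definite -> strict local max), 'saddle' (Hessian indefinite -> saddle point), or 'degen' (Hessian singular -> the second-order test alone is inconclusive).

Compute the Hessian H = grad^2 f:
  H = [[-2, 1], [1, 3]]
Verify stationarity: grad f(x*) = H x* + g = (0, 0).
Eigenvalues of H: -2.1926, 3.1926.
Eigenvalues have mixed signs, so H is indefinite -> x* is a saddle point.

saddle


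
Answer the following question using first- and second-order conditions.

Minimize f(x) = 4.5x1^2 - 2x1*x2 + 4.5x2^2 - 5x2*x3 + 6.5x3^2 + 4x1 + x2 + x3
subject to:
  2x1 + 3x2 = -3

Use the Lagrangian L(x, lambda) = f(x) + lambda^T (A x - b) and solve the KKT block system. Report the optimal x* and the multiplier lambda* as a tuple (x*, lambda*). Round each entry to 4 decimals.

Form the Lagrangian:
  L(x, lambda) = (1/2) x^T Q x + c^T x + lambda^T (A x - b)
Stationarity (grad_x L = 0): Q x + c + A^T lambda = 0.
Primal feasibility: A x = b.

This gives the KKT block system:
  [ Q   A^T ] [ x     ]   [-c ]
  [ A    0  ] [ lambda ] = [ b ]

Solving the linear system:
  x*      = (-0.6613, -0.5591, -0.292)
  lambda* = (0.4166)
  f(x*)   = -1.1232

x* = (-0.6613, -0.5591, -0.292), lambda* = (0.4166)


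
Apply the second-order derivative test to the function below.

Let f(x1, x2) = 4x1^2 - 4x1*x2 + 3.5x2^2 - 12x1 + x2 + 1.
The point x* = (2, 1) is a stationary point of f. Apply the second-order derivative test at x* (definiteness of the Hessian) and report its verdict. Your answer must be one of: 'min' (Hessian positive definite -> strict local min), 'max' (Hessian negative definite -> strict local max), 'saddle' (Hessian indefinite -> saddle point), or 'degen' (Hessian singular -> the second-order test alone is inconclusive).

Compute the Hessian H = grad^2 f:
  H = [[8, -4], [-4, 7]]
Verify stationarity: grad f(x*) = H x* + g = (0, 0).
Eigenvalues of H: 3.4689, 11.5311.
Both eigenvalues > 0, so H is positive definite -> x* is a strict local min.

min


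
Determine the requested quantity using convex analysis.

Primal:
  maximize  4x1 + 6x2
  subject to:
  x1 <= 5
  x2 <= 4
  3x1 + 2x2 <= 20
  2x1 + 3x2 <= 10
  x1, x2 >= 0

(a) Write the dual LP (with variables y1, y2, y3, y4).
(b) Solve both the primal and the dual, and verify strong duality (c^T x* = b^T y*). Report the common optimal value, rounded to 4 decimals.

The standard primal-dual pair for 'max c^T x s.t. A x <= b, x >= 0' is:
  Dual:  min b^T y  s.t.  A^T y >= c,  y >= 0.

So the dual LP is:
  minimize  5y1 + 4y2 + 20y3 + 10y4
  subject to:
    y1 + 3y3 + 2y4 >= 4
    y2 + 2y3 + 3y4 >= 6
    y1, y2, y3, y4 >= 0

Solving the primal: x* = (5, 0).
  primal value c^T x* = 20.
Solving the dual: y* = (0, 0, 0, 2).
  dual value b^T y* = 20.
Strong duality: c^T x* = b^T y*. Confirmed.

20


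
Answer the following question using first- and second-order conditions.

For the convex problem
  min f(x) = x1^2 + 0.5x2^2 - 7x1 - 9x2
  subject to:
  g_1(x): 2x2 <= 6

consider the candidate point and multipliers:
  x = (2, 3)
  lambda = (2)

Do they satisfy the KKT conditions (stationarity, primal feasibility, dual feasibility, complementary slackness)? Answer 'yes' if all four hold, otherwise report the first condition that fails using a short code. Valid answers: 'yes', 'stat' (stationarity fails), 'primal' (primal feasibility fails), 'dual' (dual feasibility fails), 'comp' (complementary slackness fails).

Gradient of f: grad f(x) = Q x + c = (-3, -6)
Constraint values g_i(x) = a_i^T x - b_i:
  g_1((2, 3)) = 0
Stationarity residual: grad f(x) + sum_i lambda_i a_i = (-3, -2)
  -> stationarity FAILS
Primal feasibility (all g_i <= 0): OK
Dual feasibility (all lambda_i >= 0): OK
Complementary slackness (lambda_i * g_i(x) = 0 for all i): OK

Verdict: the first failing condition is stationarity -> stat.

stat


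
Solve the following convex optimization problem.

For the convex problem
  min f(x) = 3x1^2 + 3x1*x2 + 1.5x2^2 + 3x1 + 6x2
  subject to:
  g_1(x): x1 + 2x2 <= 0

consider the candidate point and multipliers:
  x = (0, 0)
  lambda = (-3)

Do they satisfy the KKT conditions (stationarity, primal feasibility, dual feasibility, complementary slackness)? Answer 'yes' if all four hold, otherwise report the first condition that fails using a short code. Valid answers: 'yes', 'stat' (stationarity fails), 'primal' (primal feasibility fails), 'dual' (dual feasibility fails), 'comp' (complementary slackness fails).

Gradient of f: grad f(x) = Q x + c = (3, 6)
Constraint values g_i(x) = a_i^T x - b_i:
  g_1((0, 0)) = 0
Stationarity residual: grad f(x) + sum_i lambda_i a_i = (0, 0)
  -> stationarity OK
Primal feasibility (all g_i <= 0): OK
Dual feasibility (all lambda_i >= 0): FAILS
Complementary slackness (lambda_i * g_i(x) = 0 for all i): OK

Verdict: the first failing condition is dual_feasibility -> dual.

dual


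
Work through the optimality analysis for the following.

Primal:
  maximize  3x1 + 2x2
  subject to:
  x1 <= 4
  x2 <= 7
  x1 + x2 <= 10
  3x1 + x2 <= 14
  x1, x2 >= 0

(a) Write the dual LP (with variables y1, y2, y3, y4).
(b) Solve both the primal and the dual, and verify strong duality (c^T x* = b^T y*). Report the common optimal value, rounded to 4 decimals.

The standard primal-dual pair for 'max c^T x s.t. A x <= b, x >= 0' is:
  Dual:  min b^T y  s.t.  A^T y >= c,  y >= 0.

So the dual LP is:
  minimize  4y1 + 7y2 + 10y3 + 14y4
  subject to:
    y1 + y3 + 3y4 >= 3
    y2 + y3 + y4 >= 2
    y1, y2, y3, y4 >= 0

Solving the primal: x* = (2.3333, 7).
  primal value c^T x* = 21.
Solving the dual: y* = (0, 1, 0, 1).
  dual value b^T y* = 21.
Strong duality: c^T x* = b^T y*. Confirmed.

21


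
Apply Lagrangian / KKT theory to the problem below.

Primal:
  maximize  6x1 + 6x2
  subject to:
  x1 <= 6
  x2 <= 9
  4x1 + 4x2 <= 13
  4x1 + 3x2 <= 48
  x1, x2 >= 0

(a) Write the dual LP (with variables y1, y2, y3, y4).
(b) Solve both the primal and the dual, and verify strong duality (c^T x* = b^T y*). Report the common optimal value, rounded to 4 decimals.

The standard primal-dual pair for 'max c^T x s.t. A x <= b, x >= 0' is:
  Dual:  min b^T y  s.t.  A^T y >= c,  y >= 0.

So the dual LP is:
  minimize  6y1 + 9y2 + 13y3 + 48y4
  subject to:
    y1 + 4y3 + 4y4 >= 6
    y2 + 4y3 + 3y4 >= 6
    y1, y2, y3, y4 >= 0

Solving the primal: x* = (3.25, 0).
  primal value c^T x* = 19.5.
Solving the dual: y* = (0, 0, 1.5, 0).
  dual value b^T y* = 19.5.
Strong duality: c^T x* = b^T y*. Confirmed.

19.5


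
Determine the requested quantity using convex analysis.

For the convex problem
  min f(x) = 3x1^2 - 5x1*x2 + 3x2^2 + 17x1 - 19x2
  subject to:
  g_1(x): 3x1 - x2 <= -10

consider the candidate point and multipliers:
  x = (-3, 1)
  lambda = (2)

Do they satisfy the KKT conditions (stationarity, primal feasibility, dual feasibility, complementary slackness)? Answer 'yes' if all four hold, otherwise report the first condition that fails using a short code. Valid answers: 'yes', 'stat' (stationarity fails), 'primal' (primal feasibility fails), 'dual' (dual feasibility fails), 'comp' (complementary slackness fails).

Gradient of f: grad f(x) = Q x + c = (-6, 2)
Constraint values g_i(x) = a_i^T x - b_i:
  g_1((-3, 1)) = 0
Stationarity residual: grad f(x) + sum_i lambda_i a_i = (0, 0)
  -> stationarity OK
Primal feasibility (all g_i <= 0): OK
Dual feasibility (all lambda_i >= 0): OK
Complementary slackness (lambda_i * g_i(x) = 0 for all i): OK

Verdict: yes, KKT holds.

yes


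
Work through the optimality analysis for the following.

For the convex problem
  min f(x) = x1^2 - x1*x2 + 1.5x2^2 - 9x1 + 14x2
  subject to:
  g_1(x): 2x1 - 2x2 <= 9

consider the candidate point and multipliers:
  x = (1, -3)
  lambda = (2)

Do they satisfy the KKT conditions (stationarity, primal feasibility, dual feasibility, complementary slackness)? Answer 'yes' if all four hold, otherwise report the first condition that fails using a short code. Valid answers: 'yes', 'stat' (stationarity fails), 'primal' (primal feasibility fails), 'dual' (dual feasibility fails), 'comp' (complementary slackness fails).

Gradient of f: grad f(x) = Q x + c = (-4, 4)
Constraint values g_i(x) = a_i^T x - b_i:
  g_1((1, -3)) = -1
Stationarity residual: grad f(x) + sum_i lambda_i a_i = (0, 0)
  -> stationarity OK
Primal feasibility (all g_i <= 0): OK
Dual feasibility (all lambda_i >= 0): OK
Complementary slackness (lambda_i * g_i(x) = 0 for all i): FAILS

Verdict: the first failing condition is complementary_slackness -> comp.

comp


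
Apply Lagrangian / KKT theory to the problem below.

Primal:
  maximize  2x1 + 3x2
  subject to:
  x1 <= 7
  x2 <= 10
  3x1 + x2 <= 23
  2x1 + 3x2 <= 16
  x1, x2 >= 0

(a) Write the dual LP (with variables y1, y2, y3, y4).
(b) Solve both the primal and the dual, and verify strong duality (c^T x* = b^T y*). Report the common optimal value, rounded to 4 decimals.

The standard primal-dual pair for 'max c^T x s.t. A x <= b, x >= 0' is:
  Dual:  min b^T y  s.t.  A^T y >= c,  y >= 0.

So the dual LP is:
  minimize  7y1 + 10y2 + 23y3 + 16y4
  subject to:
    y1 + 3y3 + 2y4 >= 2
    y2 + y3 + 3y4 >= 3
    y1, y2, y3, y4 >= 0

Solving the primal: x* = (7, 0.6667).
  primal value c^T x* = 16.
Solving the dual: y* = (0, 0, 0, 1).
  dual value b^T y* = 16.
Strong duality: c^T x* = b^T y*. Confirmed.

16


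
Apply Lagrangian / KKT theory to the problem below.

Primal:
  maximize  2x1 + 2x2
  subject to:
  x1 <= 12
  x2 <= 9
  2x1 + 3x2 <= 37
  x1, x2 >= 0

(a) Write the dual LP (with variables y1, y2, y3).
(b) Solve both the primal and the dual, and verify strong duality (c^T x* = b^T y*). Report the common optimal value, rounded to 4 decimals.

The standard primal-dual pair for 'max c^T x s.t. A x <= b, x >= 0' is:
  Dual:  min b^T y  s.t.  A^T y >= c,  y >= 0.

So the dual LP is:
  minimize  12y1 + 9y2 + 37y3
  subject to:
    y1 + 2y3 >= 2
    y2 + 3y3 >= 2
    y1, y2, y3 >= 0

Solving the primal: x* = (12, 4.3333).
  primal value c^T x* = 32.6667.
Solving the dual: y* = (0.6667, 0, 0.6667).
  dual value b^T y* = 32.6667.
Strong duality: c^T x* = b^T y*. Confirmed.

32.6667


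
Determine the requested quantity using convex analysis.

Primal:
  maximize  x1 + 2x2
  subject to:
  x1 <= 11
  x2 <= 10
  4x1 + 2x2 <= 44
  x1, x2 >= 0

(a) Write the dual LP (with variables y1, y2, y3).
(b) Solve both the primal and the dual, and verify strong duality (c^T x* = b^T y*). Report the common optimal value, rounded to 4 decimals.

The standard primal-dual pair for 'max c^T x s.t. A x <= b, x >= 0' is:
  Dual:  min b^T y  s.t.  A^T y >= c,  y >= 0.

So the dual LP is:
  minimize  11y1 + 10y2 + 44y3
  subject to:
    y1 + 4y3 >= 1
    y2 + 2y3 >= 2
    y1, y2, y3 >= 0

Solving the primal: x* = (6, 10).
  primal value c^T x* = 26.
Solving the dual: y* = (0, 1.5, 0.25).
  dual value b^T y* = 26.
Strong duality: c^T x* = b^T y*. Confirmed.

26


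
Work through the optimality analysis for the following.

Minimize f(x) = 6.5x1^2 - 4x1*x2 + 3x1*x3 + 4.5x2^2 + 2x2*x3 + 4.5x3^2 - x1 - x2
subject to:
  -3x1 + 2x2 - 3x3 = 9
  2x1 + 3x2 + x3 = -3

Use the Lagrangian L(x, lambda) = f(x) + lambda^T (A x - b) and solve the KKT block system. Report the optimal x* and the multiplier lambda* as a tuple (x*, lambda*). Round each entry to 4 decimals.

Form the Lagrangian:
  L(x, lambda) = (1/2) x^T Q x + c^T x + lambda^T (A x - b)
Stationarity (grad_x L = 0): Q x + c + A^T lambda = 0.
Primal feasibility: A x = b.

This gives the KKT block system:
  [ Q   A^T ] [ x     ]   [-c ]
  [ A    0  ] [ lambda ] = [ b ]

Solving the linear system:
  x*      = (-1.053, 0.2872, -1.7556)
  lambda* = (-5.2218, 2.7194)
  f(x*)   = 27.96

x* = (-1.053, 0.2872, -1.7556), lambda* = (-5.2218, 2.7194)


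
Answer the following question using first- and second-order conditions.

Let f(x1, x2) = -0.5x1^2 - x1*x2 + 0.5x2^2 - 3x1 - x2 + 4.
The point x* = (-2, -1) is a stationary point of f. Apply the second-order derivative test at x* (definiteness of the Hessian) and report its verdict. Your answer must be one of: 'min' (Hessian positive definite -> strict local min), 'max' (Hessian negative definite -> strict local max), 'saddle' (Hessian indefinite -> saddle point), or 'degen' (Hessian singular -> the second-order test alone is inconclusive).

Compute the Hessian H = grad^2 f:
  H = [[-1, -1], [-1, 1]]
Verify stationarity: grad f(x*) = H x* + g = (0, 0).
Eigenvalues of H: -1.4142, 1.4142.
Eigenvalues have mixed signs, so H is indefinite -> x* is a saddle point.

saddle


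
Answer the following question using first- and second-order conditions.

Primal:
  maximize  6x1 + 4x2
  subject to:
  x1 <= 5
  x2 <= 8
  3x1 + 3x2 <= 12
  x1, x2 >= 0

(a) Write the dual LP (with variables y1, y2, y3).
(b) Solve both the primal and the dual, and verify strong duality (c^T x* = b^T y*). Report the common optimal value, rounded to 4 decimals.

The standard primal-dual pair for 'max c^T x s.t. A x <= b, x >= 0' is:
  Dual:  min b^T y  s.t.  A^T y >= c,  y >= 0.

So the dual LP is:
  minimize  5y1 + 8y2 + 12y3
  subject to:
    y1 + 3y3 >= 6
    y2 + 3y3 >= 4
    y1, y2, y3 >= 0

Solving the primal: x* = (4, 0).
  primal value c^T x* = 24.
Solving the dual: y* = (0, 0, 2).
  dual value b^T y* = 24.
Strong duality: c^T x* = b^T y*. Confirmed.

24


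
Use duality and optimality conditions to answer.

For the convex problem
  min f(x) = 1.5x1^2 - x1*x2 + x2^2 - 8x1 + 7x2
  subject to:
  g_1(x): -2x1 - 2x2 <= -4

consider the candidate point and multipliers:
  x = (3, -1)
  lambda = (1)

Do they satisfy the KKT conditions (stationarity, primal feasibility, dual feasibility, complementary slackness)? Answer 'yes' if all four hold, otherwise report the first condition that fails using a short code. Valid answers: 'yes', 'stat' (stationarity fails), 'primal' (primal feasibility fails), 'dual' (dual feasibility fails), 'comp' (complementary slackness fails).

Gradient of f: grad f(x) = Q x + c = (2, 2)
Constraint values g_i(x) = a_i^T x - b_i:
  g_1((3, -1)) = 0
Stationarity residual: grad f(x) + sum_i lambda_i a_i = (0, 0)
  -> stationarity OK
Primal feasibility (all g_i <= 0): OK
Dual feasibility (all lambda_i >= 0): OK
Complementary slackness (lambda_i * g_i(x) = 0 for all i): OK

Verdict: yes, KKT holds.

yes


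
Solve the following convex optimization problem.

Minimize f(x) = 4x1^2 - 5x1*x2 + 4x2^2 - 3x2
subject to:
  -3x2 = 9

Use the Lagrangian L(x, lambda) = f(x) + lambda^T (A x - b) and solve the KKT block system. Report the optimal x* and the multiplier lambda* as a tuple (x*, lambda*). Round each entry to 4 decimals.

Form the Lagrangian:
  L(x, lambda) = (1/2) x^T Q x + c^T x + lambda^T (A x - b)
Stationarity (grad_x L = 0): Q x + c + A^T lambda = 0.
Primal feasibility: A x = b.

This gives the KKT block system:
  [ Q   A^T ] [ x     ]   [-c ]
  [ A    0  ] [ lambda ] = [ b ]

Solving the linear system:
  x*      = (-1.875, -3)
  lambda* = (-5.875)
  f(x*)   = 30.9375

x* = (-1.875, -3), lambda* = (-5.875)


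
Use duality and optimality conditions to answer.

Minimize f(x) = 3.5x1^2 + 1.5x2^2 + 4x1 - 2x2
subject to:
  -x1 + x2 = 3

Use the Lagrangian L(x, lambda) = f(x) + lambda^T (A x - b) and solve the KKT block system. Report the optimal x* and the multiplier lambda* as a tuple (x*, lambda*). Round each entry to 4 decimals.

Form the Lagrangian:
  L(x, lambda) = (1/2) x^T Q x + c^T x + lambda^T (A x - b)
Stationarity (grad_x L = 0): Q x + c + A^T lambda = 0.
Primal feasibility: A x = b.

This gives the KKT block system:
  [ Q   A^T ] [ x     ]   [-c ]
  [ A    0  ] [ lambda ] = [ b ]

Solving the linear system:
  x*      = (-1.1, 1.9)
  lambda* = (-3.7)
  f(x*)   = 1.45

x* = (-1.1, 1.9), lambda* = (-3.7)


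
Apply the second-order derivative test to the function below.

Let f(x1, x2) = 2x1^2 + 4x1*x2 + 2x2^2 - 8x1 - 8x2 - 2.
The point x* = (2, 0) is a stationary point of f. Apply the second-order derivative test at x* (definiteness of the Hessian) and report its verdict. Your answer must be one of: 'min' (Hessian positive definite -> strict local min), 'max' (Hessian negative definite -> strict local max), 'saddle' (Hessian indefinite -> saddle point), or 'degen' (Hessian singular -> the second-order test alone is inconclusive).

Compute the Hessian H = grad^2 f:
  H = [[4, 4], [4, 4]]
Verify stationarity: grad f(x*) = H x* + g = (0, 0).
Eigenvalues of H: 0, 8.
H has a zero eigenvalue (singular; positive semidefinite but not definite), so H is neither positive definite, negative definite, nor indefinite. The second-order test alone is inconclusive -> degen.
(Indeed, f is constant along the null direction of H through x*, so x* is not a strict local extremum.)

degen


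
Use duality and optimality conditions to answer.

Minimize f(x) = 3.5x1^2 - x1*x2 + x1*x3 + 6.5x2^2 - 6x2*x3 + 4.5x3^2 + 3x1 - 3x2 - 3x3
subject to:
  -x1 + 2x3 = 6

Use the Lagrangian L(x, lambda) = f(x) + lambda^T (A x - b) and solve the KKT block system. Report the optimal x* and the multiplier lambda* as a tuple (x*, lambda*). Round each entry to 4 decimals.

Form the Lagrangian:
  L(x, lambda) = (1/2) x^T Q x + c^T x + lambda^T (A x - b)
Stationarity (grad_x L = 0): Q x + c + A^T lambda = 0.
Primal feasibility: A x = b.

This gives the KKT block system:
  [ Q   A^T ] [ x     ]   [-c ]
  [ A    0  ] [ lambda ] = [ b ]

Solving the linear system:
  x*      = (-1.2793, 1.2217, 2.3603)
  lambda* = (-4.8166)
  f(x*)   = 7.1578

x* = (-1.2793, 1.2217, 2.3603), lambda* = (-4.8166)


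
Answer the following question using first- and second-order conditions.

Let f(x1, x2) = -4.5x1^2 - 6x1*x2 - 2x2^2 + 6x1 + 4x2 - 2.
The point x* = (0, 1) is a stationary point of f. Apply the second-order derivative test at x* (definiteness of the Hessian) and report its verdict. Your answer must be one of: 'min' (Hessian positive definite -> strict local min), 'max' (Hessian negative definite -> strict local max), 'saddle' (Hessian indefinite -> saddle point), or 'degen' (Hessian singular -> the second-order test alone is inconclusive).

Compute the Hessian H = grad^2 f:
  H = [[-9, -6], [-6, -4]]
Verify stationarity: grad f(x*) = H x* + g = (0, 0).
Eigenvalues of H: -13, 0.
H has a zero eigenvalue (singular; negative semidefinite but not definite), so H is neither positive definite, negative definite, nor indefinite. The second-order test alone is inconclusive -> degen.
(Indeed, f is constant along the null direction of H through x*, so x* is not a strict local extremum.)

degen


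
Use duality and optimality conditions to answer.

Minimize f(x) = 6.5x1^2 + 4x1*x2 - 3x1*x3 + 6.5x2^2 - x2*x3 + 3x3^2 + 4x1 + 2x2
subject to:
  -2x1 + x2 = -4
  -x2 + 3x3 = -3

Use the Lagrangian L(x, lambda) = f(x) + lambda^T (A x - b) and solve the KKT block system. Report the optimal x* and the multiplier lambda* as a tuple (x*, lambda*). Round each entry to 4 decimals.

Form the Lagrangian:
  L(x, lambda) = (1/2) x^T Q x + c^T x + lambda^T (A x - b)
Stationarity (grad_x L = 0): Q x + c + A^T lambda = 0.
Primal feasibility: A x = b.

This gives the KKT block system:
  [ Q   A^T ] [ x     ]   [-c ]
  [ A    0  ] [ lambda ] = [ b ]

Solving the linear system:
  x*      = (1.3896, -1.2208, -1.4069)
  lambda* = (10.7013, 3.7965)
  f(x*)   = 28.6558

x* = (1.3896, -1.2208, -1.4069), lambda* = (10.7013, 3.7965)


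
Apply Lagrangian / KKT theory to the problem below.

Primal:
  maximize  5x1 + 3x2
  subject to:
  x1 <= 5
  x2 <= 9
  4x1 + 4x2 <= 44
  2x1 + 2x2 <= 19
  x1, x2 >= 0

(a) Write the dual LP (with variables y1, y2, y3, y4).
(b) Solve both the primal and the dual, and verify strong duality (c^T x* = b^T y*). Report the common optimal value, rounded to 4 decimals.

The standard primal-dual pair for 'max c^T x s.t. A x <= b, x >= 0' is:
  Dual:  min b^T y  s.t.  A^T y >= c,  y >= 0.

So the dual LP is:
  minimize  5y1 + 9y2 + 44y3 + 19y4
  subject to:
    y1 + 4y3 + 2y4 >= 5
    y2 + 4y3 + 2y4 >= 3
    y1, y2, y3, y4 >= 0

Solving the primal: x* = (5, 4.5).
  primal value c^T x* = 38.5.
Solving the dual: y* = (2, 0, 0, 1.5).
  dual value b^T y* = 38.5.
Strong duality: c^T x* = b^T y*. Confirmed.

38.5


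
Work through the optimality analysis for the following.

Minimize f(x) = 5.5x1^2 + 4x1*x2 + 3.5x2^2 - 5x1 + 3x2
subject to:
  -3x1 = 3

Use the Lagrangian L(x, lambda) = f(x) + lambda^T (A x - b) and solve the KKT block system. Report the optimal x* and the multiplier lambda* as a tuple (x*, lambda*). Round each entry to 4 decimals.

Form the Lagrangian:
  L(x, lambda) = (1/2) x^T Q x + c^T x + lambda^T (A x - b)
Stationarity (grad_x L = 0): Q x + c + A^T lambda = 0.
Primal feasibility: A x = b.

This gives the KKT block system:
  [ Q   A^T ] [ x     ]   [-c ]
  [ A    0  ] [ lambda ] = [ b ]

Solving the linear system:
  x*      = (-1, 0.1429)
  lambda* = (-5.1429)
  f(x*)   = 10.4286

x* = (-1, 0.1429), lambda* = (-5.1429)


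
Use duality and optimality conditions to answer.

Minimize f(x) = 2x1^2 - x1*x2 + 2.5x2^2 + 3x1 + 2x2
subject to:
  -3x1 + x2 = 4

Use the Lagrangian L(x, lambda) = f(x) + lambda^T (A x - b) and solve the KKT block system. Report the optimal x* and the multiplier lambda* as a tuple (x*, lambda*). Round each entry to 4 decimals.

Form the Lagrangian:
  L(x, lambda) = (1/2) x^T Q x + c^T x + lambda^T (A x - b)
Stationarity (grad_x L = 0): Q x + c + A^T lambda = 0.
Primal feasibility: A x = b.

This gives the KKT block system:
  [ Q   A^T ] [ x     ]   [-c ]
  [ A    0  ] [ lambda ] = [ b ]

Solving the linear system:
  x*      = (-1.5116, -0.5349)
  lambda* = (-0.8372)
  f(x*)   = -1.1279

x* = (-1.5116, -0.5349), lambda* = (-0.8372)


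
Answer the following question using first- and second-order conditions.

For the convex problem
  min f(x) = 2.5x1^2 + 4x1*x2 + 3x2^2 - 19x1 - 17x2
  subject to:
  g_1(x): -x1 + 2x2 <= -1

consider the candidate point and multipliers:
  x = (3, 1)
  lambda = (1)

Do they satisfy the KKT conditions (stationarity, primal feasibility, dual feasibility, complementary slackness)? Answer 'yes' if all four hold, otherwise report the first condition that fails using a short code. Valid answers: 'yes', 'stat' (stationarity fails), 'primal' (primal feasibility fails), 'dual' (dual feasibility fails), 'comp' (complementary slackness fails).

Gradient of f: grad f(x) = Q x + c = (0, 1)
Constraint values g_i(x) = a_i^T x - b_i:
  g_1((3, 1)) = 0
Stationarity residual: grad f(x) + sum_i lambda_i a_i = (-1, 3)
  -> stationarity FAILS
Primal feasibility (all g_i <= 0): OK
Dual feasibility (all lambda_i >= 0): OK
Complementary slackness (lambda_i * g_i(x) = 0 for all i): OK

Verdict: the first failing condition is stationarity -> stat.

stat


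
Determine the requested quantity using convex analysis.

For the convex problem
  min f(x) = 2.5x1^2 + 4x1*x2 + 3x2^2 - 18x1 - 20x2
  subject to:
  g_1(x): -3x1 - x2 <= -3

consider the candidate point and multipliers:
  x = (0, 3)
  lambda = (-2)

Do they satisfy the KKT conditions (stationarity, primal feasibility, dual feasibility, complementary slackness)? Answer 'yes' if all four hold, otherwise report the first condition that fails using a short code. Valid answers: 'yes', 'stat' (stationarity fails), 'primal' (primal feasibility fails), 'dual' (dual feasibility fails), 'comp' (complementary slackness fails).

Gradient of f: grad f(x) = Q x + c = (-6, -2)
Constraint values g_i(x) = a_i^T x - b_i:
  g_1((0, 3)) = 0
Stationarity residual: grad f(x) + sum_i lambda_i a_i = (0, 0)
  -> stationarity OK
Primal feasibility (all g_i <= 0): OK
Dual feasibility (all lambda_i >= 0): FAILS
Complementary slackness (lambda_i * g_i(x) = 0 for all i): OK

Verdict: the first failing condition is dual_feasibility -> dual.

dual


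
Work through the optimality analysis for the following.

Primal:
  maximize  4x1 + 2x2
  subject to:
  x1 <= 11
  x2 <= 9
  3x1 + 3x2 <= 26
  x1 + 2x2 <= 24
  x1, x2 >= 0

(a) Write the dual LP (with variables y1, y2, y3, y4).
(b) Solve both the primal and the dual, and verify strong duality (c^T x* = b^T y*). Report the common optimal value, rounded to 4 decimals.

The standard primal-dual pair for 'max c^T x s.t. A x <= b, x >= 0' is:
  Dual:  min b^T y  s.t.  A^T y >= c,  y >= 0.

So the dual LP is:
  minimize  11y1 + 9y2 + 26y3 + 24y4
  subject to:
    y1 + 3y3 + y4 >= 4
    y2 + 3y3 + 2y4 >= 2
    y1, y2, y3, y4 >= 0

Solving the primal: x* = (8.6667, 0).
  primal value c^T x* = 34.6667.
Solving the dual: y* = (0, 0, 1.3333, 0).
  dual value b^T y* = 34.6667.
Strong duality: c^T x* = b^T y*. Confirmed.

34.6667


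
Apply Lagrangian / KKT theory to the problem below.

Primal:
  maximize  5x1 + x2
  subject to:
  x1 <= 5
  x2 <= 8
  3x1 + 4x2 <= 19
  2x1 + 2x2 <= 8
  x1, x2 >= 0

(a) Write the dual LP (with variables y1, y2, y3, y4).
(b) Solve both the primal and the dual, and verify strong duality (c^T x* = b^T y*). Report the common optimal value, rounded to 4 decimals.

The standard primal-dual pair for 'max c^T x s.t. A x <= b, x >= 0' is:
  Dual:  min b^T y  s.t.  A^T y >= c,  y >= 0.

So the dual LP is:
  minimize  5y1 + 8y2 + 19y3 + 8y4
  subject to:
    y1 + 3y3 + 2y4 >= 5
    y2 + 4y3 + 2y4 >= 1
    y1, y2, y3, y4 >= 0

Solving the primal: x* = (4, 0).
  primal value c^T x* = 20.
Solving the dual: y* = (0, 0, 0, 2.5).
  dual value b^T y* = 20.
Strong duality: c^T x* = b^T y*. Confirmed.

20


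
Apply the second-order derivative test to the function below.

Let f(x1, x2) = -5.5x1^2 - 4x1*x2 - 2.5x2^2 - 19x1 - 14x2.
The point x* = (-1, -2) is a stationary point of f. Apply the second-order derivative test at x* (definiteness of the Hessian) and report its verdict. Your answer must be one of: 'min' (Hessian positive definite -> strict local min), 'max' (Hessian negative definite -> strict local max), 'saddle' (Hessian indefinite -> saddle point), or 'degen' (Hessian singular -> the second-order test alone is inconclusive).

Compute the Hessian H = grad^2 f:
  H = [[-11, -4], [-4, -5]]
Verify stationarity: grad f(x*) = H x* + g = (0, 0).
Eigenvalues of H: -13, -3.
Both eigenvalues < 0, so H is negative definite -> x* is a strict local max.

max


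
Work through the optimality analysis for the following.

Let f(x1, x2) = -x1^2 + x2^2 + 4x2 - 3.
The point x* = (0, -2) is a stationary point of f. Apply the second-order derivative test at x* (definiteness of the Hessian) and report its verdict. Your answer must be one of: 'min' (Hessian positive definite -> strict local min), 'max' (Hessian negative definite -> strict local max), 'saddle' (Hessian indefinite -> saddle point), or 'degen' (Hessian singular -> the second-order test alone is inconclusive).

Compute the Hessian H = grad^2 f:
  H = [[-2, 0], [0, 2]]
Verify stationarity: grad f(x*) = H x* + g = (0, 0).
Eigenvalues of H: -2, 2.
Eigenvalues have mixed signs, so H is indefinite -> x* is a saddle point.

saddle


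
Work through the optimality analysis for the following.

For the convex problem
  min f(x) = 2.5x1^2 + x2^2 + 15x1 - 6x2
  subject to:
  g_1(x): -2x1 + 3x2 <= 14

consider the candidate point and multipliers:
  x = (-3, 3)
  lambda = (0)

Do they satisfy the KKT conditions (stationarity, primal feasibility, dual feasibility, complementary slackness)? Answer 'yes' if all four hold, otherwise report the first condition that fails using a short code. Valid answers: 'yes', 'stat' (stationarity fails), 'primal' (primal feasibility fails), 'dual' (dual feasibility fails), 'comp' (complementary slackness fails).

Gradient of f: grad f(x) = Q x + c = (0, 0)
Constraint values g_i(x) = a_i^T x - b_i:
  g_1((-3, 3)) = 1
Stationarity residual: grad f(x) + sum_i lambda_i a_i = (0, 0)
  -> stationarity OK
Primal feasibility (all g_i <= 0): FAILS
Dual feasibility (all lambda_i >= 0): OK
Complementary slackness (lambda_i * g_i(x) = 0 for all i): OK

Verdict: the first failing condition is primal_feasibility -> primal.

primal


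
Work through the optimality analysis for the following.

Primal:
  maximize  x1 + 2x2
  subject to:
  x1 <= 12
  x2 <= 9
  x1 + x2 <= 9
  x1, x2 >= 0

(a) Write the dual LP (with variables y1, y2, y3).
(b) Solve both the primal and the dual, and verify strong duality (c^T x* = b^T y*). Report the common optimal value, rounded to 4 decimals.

The standard primal-dual pair for 'max c^T x s.t. A x <= b, x >= 0' is:
  Dual:  min b^T y  s.t.  A^T y >= c,  y >= 0.

So the dual LP is:
  minimize  12y1 + 9y2 + 9y3
  subject to:
    y1 + y3 >= 1
    y2 + y3 >= 2
    y1, y2, y3 >= 0

Solving the primal: x* = (0, 9).
  primal value c^T x* = 18.
Solving the dual: y* = (0, 1, 1).
  dual value b^T y* = 18.
Strong duality: c^T x* = b^T y*. Confirmed.

18


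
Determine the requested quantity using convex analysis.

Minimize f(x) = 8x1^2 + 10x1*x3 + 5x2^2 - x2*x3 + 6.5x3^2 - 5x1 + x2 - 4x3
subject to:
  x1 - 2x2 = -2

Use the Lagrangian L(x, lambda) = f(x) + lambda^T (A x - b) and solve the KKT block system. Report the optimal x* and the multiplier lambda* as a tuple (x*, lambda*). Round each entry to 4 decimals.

Form the Lagrangian:
  L(x, lambda) = (1/2) x^T Q x + c^T x + lambda^T (A x - b)
Stationarity (grad_x L = 0): Q x + c + A^T lambda = 0.
Primal feasibility: A x = b.

This gives the KKT block system:
  [ Q   A^T ] [ x     ]   [-c ]
  [ A    0  ] [ lambda ] = [ b ]

Solving the linear system:
  x*      = (-0.3594, 0.8203, 0.6473)
  lambda* = (4.2779)
  f(x*)   = 4.292

x* = (-0.3594, 0.8203, 0.6473), lambda* = (4.2779)


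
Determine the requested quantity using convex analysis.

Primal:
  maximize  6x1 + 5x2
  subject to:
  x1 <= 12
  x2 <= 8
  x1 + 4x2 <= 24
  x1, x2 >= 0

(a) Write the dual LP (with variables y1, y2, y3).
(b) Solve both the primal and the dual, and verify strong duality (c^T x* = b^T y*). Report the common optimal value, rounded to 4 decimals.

The standard primal-dual pair for 'max c^T x s.t. A x <= b, x >= 0' is:
  Dual:  min b^T y  s.t.  A^T y >= c,  y >= 0.

So the dual LP is:
  minimize  12y1 + 8y2 + 24y3
  subject to:
    y1 + y3 >= 6
    y2 + 4y3 >= 5
    y1, y2, y3 >= 0

Solving the primal: x* = (12, 3).
  primal value c^T x* = 87.
Solving the dual: y* = (4.75, 0, 1.25).
  dual value b^T y* = 87.
Strong duality: c^T x* = b^T y*. Confirmed.

87


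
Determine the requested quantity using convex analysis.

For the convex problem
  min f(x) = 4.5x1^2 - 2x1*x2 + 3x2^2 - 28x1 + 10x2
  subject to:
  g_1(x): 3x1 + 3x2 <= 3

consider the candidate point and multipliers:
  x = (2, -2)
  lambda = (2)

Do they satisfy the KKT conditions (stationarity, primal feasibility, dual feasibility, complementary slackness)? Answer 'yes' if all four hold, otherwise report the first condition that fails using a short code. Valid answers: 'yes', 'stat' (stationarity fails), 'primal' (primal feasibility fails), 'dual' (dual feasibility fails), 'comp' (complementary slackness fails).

Gradient of f: grad f(x) = Q x + c = (-6, -6)
Constraint values g_i(x) = a_i^T x - b_i:
  g_1((2, -2)) = -3
Stationarity residual: grad f(x) + sum_i lambda_i a_i = (0, 0)
  -> stationarity OK
Primal feasibility (all g_i <= 0): OK
Dual feasibility (all lambda_i >= 0): OK
Complementary slackness (lambda_i * g_i(x) = 0 for all i): FAILS

Verdict: the first failing condition is complementary_slackness -> comp.

comp


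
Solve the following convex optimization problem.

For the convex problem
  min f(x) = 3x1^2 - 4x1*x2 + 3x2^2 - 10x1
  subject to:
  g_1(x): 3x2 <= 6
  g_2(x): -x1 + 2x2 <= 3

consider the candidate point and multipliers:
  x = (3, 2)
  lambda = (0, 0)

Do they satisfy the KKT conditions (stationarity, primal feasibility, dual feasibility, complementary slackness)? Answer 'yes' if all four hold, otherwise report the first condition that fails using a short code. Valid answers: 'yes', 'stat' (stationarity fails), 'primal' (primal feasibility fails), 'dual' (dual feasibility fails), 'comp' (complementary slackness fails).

Gradient of f: grad f(x) = Q x + c = (0, 0)
Constraint values g_i(x) = a_i^T x - b_i:
  g_1((3, 2)) = 0
  g_2((3, 2)) = -2
Stationarity residual: grad f(x) + sum_i lambda_i a_i = (0, 0)
  -> stationarity OK
Primal feasibility (all g_i <= 0): OK
Dual feasibility (all lambda_i >= 0): OK
Complementary slackness (lambda_i * g_i(x) = 0 for all i): OK

Verdict: yes, KKT holds.

yes


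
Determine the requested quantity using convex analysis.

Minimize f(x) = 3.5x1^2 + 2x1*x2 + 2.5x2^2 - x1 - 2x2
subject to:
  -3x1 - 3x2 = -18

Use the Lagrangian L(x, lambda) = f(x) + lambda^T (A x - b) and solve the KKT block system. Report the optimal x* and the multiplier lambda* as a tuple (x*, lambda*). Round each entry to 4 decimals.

Form the Lagrangian:
  L(x, lambda) = (1/2) x^T Q x + c^T x + lambda^T (A x - b)
Stationarity (grad_x L = 0): Q x + c + A^T lambda = 0.
Primal feasibility: A x = b.

This gives the KKT block system:
  [ Q   A^T ] [ x     ]   [-c ]
  [ A    0  ] [ lambda ] = [ b ]

Solving the linear system:
  x*      = (2.125, 3.875)
  lambda* = (7.2083)
  f(x*)   = 59.9375

x* = (2.125, 3.875), lambda* = (7.2083)


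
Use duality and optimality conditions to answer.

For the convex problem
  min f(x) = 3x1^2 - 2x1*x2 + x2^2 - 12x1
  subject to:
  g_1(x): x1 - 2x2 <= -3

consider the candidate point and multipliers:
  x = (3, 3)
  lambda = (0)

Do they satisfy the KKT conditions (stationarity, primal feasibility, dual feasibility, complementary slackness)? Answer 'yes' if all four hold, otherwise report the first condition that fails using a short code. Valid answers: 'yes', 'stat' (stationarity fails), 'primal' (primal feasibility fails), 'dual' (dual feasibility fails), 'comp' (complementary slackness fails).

Gradient of f: grad f(x) = Q x + c = (0, 0)
Constraint values g_i(x) = a_i^T x - b_i:
  g_1((3, 3)) = 0
Stationarity residual: grad f(x) + sum_i lambda_i a_i = (0, 0)
  -> stationarity OK
Primal feasibility (all g_i <= 0): OK
Dual feasibility (all lambda_i >= 0): OK
Complementary slackness (lambda_i * g_i(x) = 0 for all i): OK

Verdict: yes, KKT holds.

yes


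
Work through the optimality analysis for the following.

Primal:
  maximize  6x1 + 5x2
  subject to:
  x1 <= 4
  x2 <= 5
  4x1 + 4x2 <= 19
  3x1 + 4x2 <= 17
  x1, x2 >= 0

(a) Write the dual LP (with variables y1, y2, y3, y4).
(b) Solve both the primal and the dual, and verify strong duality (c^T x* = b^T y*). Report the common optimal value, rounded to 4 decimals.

The standard primal-dual pair for 'max c^T x s.t. A x <= b, x >= 0' is:
  Dual:  min b^T y  s.t.  A^T y >= c,  y >= 0.

So the dual LP is:
  minimize  4y1 + 5y2 + 19y3 + 17y4
  subject to:
    y1 + 4y3 + 3y4 >= 6
    y2 + 4y3 + 4y4 >= 5
    y1, y2, y3, y4 >= 0

Solving the primal: x* = (4, 0.75).
  primal value c^T x* = 27.75.
Solving the dual: y* = (1, 0, 1.25, 0).
  dual value b^T y* = 27.75.
Strong duality: c^T x* = b^T y*. Confirmed.

27.75


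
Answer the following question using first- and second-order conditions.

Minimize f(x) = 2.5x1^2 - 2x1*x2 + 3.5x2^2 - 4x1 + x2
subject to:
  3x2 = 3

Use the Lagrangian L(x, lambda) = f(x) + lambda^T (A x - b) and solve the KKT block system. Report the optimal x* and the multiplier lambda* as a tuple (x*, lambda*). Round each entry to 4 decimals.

Form the Lagrangian:
  L(x, lambda) = (1/2) x^T Q x + c^T x + lambda^T (A x - b)
Stationarity (grad_x L = 0): Q x + c + A^T lambda = 0.
Primal feasibility: A x = b.

This gives the KKT block system:
  [ Q   A^T ] [ x     ]   [-c ]
  [ A    0  ] [ lambda ] = [ b ]

Solving the linear system:
  x*      = (1.2, 1)
  lambda* = (-1.8667)
  f(x*)   = 0.9

x* = (1.2, 1), lambda* = (-1.8667)


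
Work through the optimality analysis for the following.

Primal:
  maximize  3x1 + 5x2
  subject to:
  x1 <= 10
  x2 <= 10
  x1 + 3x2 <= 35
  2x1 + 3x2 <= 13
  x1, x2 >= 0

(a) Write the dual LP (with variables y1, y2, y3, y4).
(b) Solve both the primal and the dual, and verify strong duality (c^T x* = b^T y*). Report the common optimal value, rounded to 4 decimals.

The standard primal-dual pair for 'max c^T x s.t. A x <= b, x >= 0' is:
  Dual:  min b^T y  s.t.  A^T y >= c,  y >= 0.

So the dual LP is:
  minimize  10y1 + 10y2 + 35y3 + 13y4
  subject to:
    y1 + y3 + 2y4 >= 3
    y2 + 3y3 + 3y4 >= 5
    y1, y2, y3, y4 >= 0

Solving the primal: x* = (0, 4.3333).
  primal value c^T x* = 21.6667.
Solving the dual: y* = (0, 0, 0, 1.6667).
  dual value b^T y* = 21.6667.
Strong duality: c^T x* = b^T y*. Confirmed.

21.6667


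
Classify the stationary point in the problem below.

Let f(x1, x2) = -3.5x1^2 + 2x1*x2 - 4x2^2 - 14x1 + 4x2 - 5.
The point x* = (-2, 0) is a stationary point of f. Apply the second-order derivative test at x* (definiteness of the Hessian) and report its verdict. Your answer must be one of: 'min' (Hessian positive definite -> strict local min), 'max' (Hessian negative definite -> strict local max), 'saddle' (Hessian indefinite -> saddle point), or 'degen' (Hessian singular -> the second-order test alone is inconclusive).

Compute the Hessian H = grad^2 f:
  H = [[-7, 2], [2, -8]]
Verify stationarity: grad f(x*) = H x* + g = (0, 0).
Eigenvalues of H: -9.5616, -5.4384.
Both eigenvalues < 0, so H is negative definite -> x* is a strict local max.

max


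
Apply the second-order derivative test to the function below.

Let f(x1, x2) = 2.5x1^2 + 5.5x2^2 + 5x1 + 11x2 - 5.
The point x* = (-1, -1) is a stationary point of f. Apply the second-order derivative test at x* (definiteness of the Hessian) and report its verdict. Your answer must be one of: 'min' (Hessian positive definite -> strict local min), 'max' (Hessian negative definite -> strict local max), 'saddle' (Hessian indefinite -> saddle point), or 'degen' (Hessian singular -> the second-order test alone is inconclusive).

Compute the Hessian H = grad^2 f:
  H = [[5, 0], [0, 11]]
Verify stationarity: grad f(x*) = H x* + g = (0, 0).
Eigenvalues of H: 5, 11.
Both eigenvalues > 0, so H is positive definite -> x* is a strict local min.

min


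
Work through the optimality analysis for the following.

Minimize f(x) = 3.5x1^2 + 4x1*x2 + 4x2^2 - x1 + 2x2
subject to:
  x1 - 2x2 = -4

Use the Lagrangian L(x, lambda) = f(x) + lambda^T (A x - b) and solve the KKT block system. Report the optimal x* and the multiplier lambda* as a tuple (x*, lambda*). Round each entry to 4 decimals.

Form the Lagrangian:
  L(x, lambda) = (1/2) x^T Q x + c^T x + lambda^T (A x - b)
Stationarity (grad_x L = 0): Q x + c + A^T lambda = 0.
Primal feasibility: A x = b.

This gives the KKT block system:
  [ Q   A^T ] [ x     ]   [-c ]
  [ A    0  ] [ lambda ] = [ b ]

Solving the linear system:
  x*      = (-1.2308, 1.3846)
  lambda* = (4.0769)
  f(x*)   = 10.1538

x* = (-1.2308, 1.3846), lambda* = (4.0769)


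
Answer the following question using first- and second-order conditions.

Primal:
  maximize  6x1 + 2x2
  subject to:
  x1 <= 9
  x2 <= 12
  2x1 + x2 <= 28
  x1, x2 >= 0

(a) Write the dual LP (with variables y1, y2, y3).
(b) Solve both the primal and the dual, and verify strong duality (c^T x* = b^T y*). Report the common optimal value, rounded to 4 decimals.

The standard primal-dual pair for 'max c^T x s.t. A x <= b, x >= 0' is:
  Dual:  min b^T y  s.t.  A^T y >= c,  y >= 0.

So the dual LP is:
  minimize  9y1 + 12y2 + 28y3
  subject to:
    y1 + 2y3 >= 6
    y2 + y3 >= 2
    y1, y2, y3 >= 0

Solving the primal: x* = (9, 10).
  primal value c^T x* = 74.
Solving the dual: y* = (2, 0, 2).
  dual value b^T y* = 74.
Strong duality: c^T x* = b^T y*. Confirmed.

74


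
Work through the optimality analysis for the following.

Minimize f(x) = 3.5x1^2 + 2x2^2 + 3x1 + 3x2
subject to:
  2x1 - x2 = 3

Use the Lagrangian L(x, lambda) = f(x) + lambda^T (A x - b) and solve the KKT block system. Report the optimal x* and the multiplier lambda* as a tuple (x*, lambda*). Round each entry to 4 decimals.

Form the Lagrangian:
  L(x, lambda) = (1/2) x^T Q x + c^T x + lambda^T (A x - b)
Stationarity (grad_x L = 0): Q x + c + A^T lambda = 0.
Primal feasibility: A x = b.

This gives the KKT block system:
  [ Q   A^T ] [ x     ]   [-c ]
  [ A    0  ] [ lambda ] = [ b ]

Solving the linear system:
  x*      = (0.6522, -1.6957)
  lambda* = (-3.7826)
  f(x*)   = 4.1087

x* = (0.6522, -1.6957), lambda* = (-3.7826)
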